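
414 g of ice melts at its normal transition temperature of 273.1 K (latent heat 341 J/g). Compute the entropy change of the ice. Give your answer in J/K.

Heat absorbed by the substance: Q = mL = 414 × 341 = 141174 J.
At constant T, ΔS = Q_rev/T = 141174 / 273.1 = 517 J/K.

ΔS = 517 J/K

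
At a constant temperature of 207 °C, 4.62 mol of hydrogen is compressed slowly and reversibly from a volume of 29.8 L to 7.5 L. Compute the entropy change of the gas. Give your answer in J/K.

For an isothermal ideal gas ΔS_gas = nR ln(V₂/V₁) = 4.62 × 8.314 × ln(7.5/29.8) = -53 J/K.

ΔS_gas = -53 J/K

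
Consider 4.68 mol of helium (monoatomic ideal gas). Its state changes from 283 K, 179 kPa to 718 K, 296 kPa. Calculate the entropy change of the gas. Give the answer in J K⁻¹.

ΔS = nC_p ln(T₂/T₁) − nR ln(P₂/P₁), with C_p = 5R/2 = 20.79 J mol⁻¹ K⁻¹ for a monoatomic ideal gas.
ΔS = 4.68 × [20.79 × ln(718/283) − 8.314 × ln(296/179)] = 71 J/K.

ΔS = 71 J/K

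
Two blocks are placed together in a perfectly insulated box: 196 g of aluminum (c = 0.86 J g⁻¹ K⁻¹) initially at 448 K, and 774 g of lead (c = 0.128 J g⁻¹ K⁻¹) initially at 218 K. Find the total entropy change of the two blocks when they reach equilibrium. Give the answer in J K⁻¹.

ΔS_total = 14.9 J/K

Energy balance: T_f = (m₁c₁T₁ + m₂c₂T₂)/(m₁c₁ + m₂c₂) = 362.86 K.
ΔS₁ = m₁c₁ ln(T_f/T₁) = 168.56 × ln(362.86/448) = -35.53 J/K.
ΔS₂ = m₂c₂ ln(T_f/T₂) = 99.072 × ln(362.86/218) = 50.48 J/K.
ΔS_total = -35.53 + 50.48 = 14.9 J/K.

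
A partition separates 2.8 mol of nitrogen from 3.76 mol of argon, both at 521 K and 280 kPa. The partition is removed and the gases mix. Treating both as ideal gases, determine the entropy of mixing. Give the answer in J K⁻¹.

Mole fractions: x_A = 2.8/6.56 = 0.427, x_B = 0.573.
ΔS_mix = −R(n_A ln x_A + n_B ln x_B) = −8.314 × (2.8 ln 0.427 + 3.76 ln 0.573) = 37.2 J/K.

ΔS_mix = 37.2 J/K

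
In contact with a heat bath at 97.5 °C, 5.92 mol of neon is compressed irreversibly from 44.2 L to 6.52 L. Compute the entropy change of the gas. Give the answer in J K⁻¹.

ΔS_gas = -94.2 J/K

Entropy is a state function, so ΔS_gas depends only on the end states.
For an isothermal ideal gas ΔS_gas = nR ln(V₂/V₁) = 5.92 × 8.314 × ln(6.52/44.2) = -94.2 J/K.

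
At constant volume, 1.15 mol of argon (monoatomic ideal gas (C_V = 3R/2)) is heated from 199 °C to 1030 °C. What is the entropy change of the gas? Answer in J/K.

ΔS = 14.6 J/K

In kelvin: T₁ = 472.15 K, T₂ = 1303.15 K. At constant volume, ΔS = nC_V ln(T₂/T₁) with C_V = 3R/2 = 12.47 J mol⁻¹ K⁻¹.
ΔS = 1.15 × 12.47 × ln(1303.15/472.15) = 14.6 J/K.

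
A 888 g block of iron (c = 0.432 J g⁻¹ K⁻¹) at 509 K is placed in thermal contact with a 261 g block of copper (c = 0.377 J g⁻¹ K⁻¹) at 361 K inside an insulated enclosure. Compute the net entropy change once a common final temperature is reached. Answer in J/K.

Energy balance: T_f = (m₁c₁T₁ + m₂c₂T₂)/(m₁c₁ + m₂c₂) = 478.79 K.
ΔS₁ = m₁c₁ ln(T_f/T₁) = 383.616 × ln(478.79/509) = -23.474 J/K.
ΔS₂ = m₂c₂ ln(T_f/T₂) = 98.397 × ln(478.79/361) = 27.785 J/K.
ΔS_total = -23.474 + 27.785 = 4.31 J/K.

ΔS_total = 4.31 J/K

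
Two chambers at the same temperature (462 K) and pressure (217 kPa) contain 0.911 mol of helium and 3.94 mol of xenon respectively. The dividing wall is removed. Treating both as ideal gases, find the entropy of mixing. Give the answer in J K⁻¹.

Mole fractions: x_A = 0.911/4.85 = 0.188, x_B = 0.812.
ΔS_mix = −R(n_A ln x_A + n_B ln x_B) = −8.314 × (0.911 ln 0.188 + 3.94 ln 0.812) = 19.5 J/K.

ΔS_mix = 19.5 J/K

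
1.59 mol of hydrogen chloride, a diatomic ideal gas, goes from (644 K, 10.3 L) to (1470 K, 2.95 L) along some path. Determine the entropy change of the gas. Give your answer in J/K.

ΔS = 10.7 J/K

Entropy is a state function: ΔS = nC_V ln(T₂/T₁) + nR ln(V₂/V₁), with C_V = 5R/2 = 20.79 J mol⁻¹ K⁻¹ for a diatomic ideal gas.
ΔS = 1.59 × [20.79 × ln(1470/644) + 8.314 × ln(2.95/10.3)] = 10.7 J/K.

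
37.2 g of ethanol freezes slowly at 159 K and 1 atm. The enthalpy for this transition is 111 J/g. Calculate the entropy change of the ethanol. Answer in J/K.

Heat released by the substance: Q = −mL = −37.2 × 111 = −4129.2 J.
At constant T, ΔS = Q_rev/T = −4129.2 / 159 = -26 J/K.

ΔS = -26 J/K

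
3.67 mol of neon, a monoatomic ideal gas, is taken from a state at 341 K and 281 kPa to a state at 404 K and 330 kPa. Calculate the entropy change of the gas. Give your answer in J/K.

ΔS = nC_p ln(T₂/T₁) − nR ln(P₂/P₁), with C_p = 5R/2 = 20.79 J mol⁻¹ K⁻¹ for a monoatomic ideal gas.
ΔS = 3.67 × [20.79 × ln(404/341) − 8.314 × ln(330/281)] = 8.03 J/K.

ΔS = 8.03 J/K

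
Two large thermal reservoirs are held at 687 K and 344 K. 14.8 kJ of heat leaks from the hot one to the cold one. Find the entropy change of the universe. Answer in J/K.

ΔS_total = 21.5 J/K

ΔS_hot = −Q/T_H = −14800/687 = -21.54 J/K and ΔS_cold = +Q/T_C = 14800/344 = 43.02 J/K.
ΔS_total = -21.54 + 43.02 = 21.5 J/K, positive as the second law requires.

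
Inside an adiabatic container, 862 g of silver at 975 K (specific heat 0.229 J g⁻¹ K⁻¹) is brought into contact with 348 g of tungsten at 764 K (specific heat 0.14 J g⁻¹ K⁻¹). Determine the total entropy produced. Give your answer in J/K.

ΔS_total = 1.11 J/K

Energy balance: T_f = (m₁c₁T₁ + m₂c₂T₂)/(m₁c₁ + m₂c₂) = 933.23 K.
ΔS₁ = m₁c₁ ln(T_f/T₁) = 197.398 × ln(933.23/975) = -8.6429 J/K.
ΔS₂ = m₂c₂ ln(T_f/T₂) = 48.72 × ln(933.23/764) = 9.7482 J/K.
ΔS_total = -8.6429 + 9.7482 = 1.11 J/K.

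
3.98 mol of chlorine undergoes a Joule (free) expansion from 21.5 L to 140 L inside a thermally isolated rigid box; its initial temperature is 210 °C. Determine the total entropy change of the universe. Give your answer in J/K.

For an ideal gas in free expansion Q = 0 and W = 0, so T is unchanged.
Entropy is a state function; using a reversible isothermal path, ΔS_gas = nR ln(V₂/V₁) = 3.98 × 8.314 × ln(140/21.5) = 62 J/K.
The insulated surroundings exchange no heat, so ΔS_surr = 0 and ΔS_universe = ΔS_gas.

ΔS_universe = 62 J/K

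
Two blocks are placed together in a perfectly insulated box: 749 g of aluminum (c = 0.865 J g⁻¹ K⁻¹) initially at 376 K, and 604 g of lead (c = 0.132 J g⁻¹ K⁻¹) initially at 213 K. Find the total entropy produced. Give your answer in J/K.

Energy balance: T_f = (m₁c₁T₁ + m₂c₂T₂)/(m₁c₁ + m₂c₂) = 358.14 K.
ΔS₁ = m₁c₁ ln(T_f/T₁) = 647.885 × ln(358.14/376) = -31.53 J/K.
ΔS₂ = m₂c₂ ln(T_f/T₂) = 79.728 × ln(358.14/213) = 41.43 J/K.
ΔS_total = -31.53 + 41.43 = 9.9 J/K.

ΔS_total = 9.9 J/K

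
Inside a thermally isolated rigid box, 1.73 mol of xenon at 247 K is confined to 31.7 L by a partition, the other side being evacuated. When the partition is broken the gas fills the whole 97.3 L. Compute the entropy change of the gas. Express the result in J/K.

ΔS_gas = 16.1 J/K

No heat is exchanged and no work is done, so the ideal-gas temperature stays constant.
Entropy is a state function; using a reversible isothermal path, ΔS_gas = nR ln(V₂/V₁) = 1.73 × 8.314 × ln(97.3/31.7) = 16.1 J/K.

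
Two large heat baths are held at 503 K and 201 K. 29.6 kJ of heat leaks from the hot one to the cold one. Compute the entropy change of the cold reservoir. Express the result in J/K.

The cold reservoir gains heat Q, so ΔS_cold = +Q/T_C = 29600/201 = 147 J/K.

ΔS_cold = 147 J/K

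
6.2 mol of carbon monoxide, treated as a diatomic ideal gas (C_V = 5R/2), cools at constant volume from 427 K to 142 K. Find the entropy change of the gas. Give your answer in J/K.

At constant volume, ΔS = nC_V ln(T₂/T₁) with C_V = 5R/2 = 20.79 J mol⁻¹ K⁻¹.
ΔS = 6.2 × 20.79 × ln(142/427) = -142 J/K.

ΔS = -142 J/K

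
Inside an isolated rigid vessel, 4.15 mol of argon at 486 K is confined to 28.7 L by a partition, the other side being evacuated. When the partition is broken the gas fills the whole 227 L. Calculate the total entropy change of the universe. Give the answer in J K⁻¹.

ΔS_universe = 71.4 J/K

For an ideal gas in free expansion Q = 0 and W = 0, so T is unchanged.
Entropy is a state function; using a reversible isothermal path, ΔS_gas = nR ln(V₂/V₁) = 4.15 × 8.314 × ln(227/28.7) = 71.4 J/K.
The insulated surroundings exchange no heat, so ΔS_surr = 0 and ΔS_universe = ΔS_gas.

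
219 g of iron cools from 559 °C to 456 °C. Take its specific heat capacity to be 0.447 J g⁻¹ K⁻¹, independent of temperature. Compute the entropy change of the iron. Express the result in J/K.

In kelvin: T₁ = 832.15 K, T₂ = 729.15 K. ΔS = ∫dQ_rev/T = m c ln(T₂/T₁) = 219 × 0.447 × ln(729.15/832.15) = -12.9 J/K.

ΔS = -12.9 J/K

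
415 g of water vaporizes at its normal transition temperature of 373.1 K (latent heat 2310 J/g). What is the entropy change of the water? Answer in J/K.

Heat absorbed by the substance: Q = mL = 415 × 2310 = 958650 J.
At constant T, ΔS = Q_rev/T = 958650 / 373.1 = 2570 J/K.

ΔS = 2570 J/K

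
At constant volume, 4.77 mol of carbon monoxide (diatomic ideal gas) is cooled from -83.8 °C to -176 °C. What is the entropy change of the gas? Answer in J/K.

In kelvin: T₁ = 189.35 K, T₂ = 97.15 K. At constant volume, ΔS = nC_V ln(T₂/T₁) with C_V = 5R/2 = 20.79 J mol⁻¹ K⁻¹.
ΔS = 4.77 × 20.79 × ln(97.15/189.35) = -66.2 J/K.

ΔS = -66.2 J/K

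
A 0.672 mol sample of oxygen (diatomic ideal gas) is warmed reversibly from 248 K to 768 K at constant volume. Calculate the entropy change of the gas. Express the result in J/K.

At constant volume, ΔS = nC_V ln(T₂/T₁) with C_V = 5R/2 = 20.79 J mol⁻¹ K⁻¹.
ΔS = 0.672 × 20.79 × ln(768/248) = 15.8 J/K.

ΔS = 15.8 J/K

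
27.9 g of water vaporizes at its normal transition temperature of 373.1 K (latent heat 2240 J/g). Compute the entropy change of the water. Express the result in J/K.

ΔS = 168 J/K

Heat absorbed by the substance: Q = mL = 27.9 × 2240 = 62496 J.
At constant T, ΔS = Q_rev/T = 62496 / 373.1 = 168 J/K.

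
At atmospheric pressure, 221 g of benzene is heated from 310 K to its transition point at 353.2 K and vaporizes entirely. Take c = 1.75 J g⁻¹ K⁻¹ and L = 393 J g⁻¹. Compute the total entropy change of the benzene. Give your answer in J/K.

Warming step: ΔS₁ = m c ln(T_tr/T_i) = 221 × 1.75 × ln(353.2/310) = 50.46 J/K.
Phase change: ΔS₂ = +mL/T_tr = 221 × 393 / 353.2 = 245.9 J/K.
ΔS_total = (50.46) + (245.9) = 296 J/K.

ΔS = 296 J/K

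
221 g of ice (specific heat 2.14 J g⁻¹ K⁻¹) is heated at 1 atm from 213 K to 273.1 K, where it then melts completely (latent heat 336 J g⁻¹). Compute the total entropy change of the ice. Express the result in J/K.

Warming step: ΔS₁ = m c ln(T_tr/T_i) = 221 × 2.14 × ln(273.1/213) = 117.5 J/K.
Phase change: ΔS₂ = +mL/T_tr = 221 × 336 / 273.1 = 271.9 J/K.
ΔS_total = (117.5) + (271.9) = 389 J/K.

ΔS = 389 J/K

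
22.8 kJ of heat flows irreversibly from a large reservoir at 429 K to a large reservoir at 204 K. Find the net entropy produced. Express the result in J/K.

ΔS_total = 58.6 J/K

ΔS_hot = −Q/T_H = −22800/429 = -53.15 J/K and ΔS_cold = +Q/T_C = 22800/204 = 111.8 J/K.
ΔS_total = -53.15 + 111.8 = 58.6 J/K, positive as the second law requires.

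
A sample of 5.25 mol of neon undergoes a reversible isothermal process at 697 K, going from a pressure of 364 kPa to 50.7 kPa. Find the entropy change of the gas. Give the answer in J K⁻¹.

For an isothermal ideal gas ΔS_gas = nR ln(P₁/P₂) = 5.25 × 8.314 × ln(364/50.7) = 86 J/K.

ΔS_gas = 86 J/K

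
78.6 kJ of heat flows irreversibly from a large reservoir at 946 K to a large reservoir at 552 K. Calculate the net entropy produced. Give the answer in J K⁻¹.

ΔS_total = 59.3 J/K

ΔS_hot = −Q/T_H = −78600/946 = -83.09 J/K and ΔS_cold = +Q/T_C = 78600/552 = 142.4 J/K.
ΔS_total = -83.09 + 142.4 = 59.3 J/K, positive as the second law requires.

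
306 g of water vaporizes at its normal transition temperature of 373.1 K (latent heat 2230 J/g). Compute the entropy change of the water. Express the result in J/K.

Heat absorbed by the substance: Q = mL = 306 × 2230 = 682380 J.
At constant T, ΔS = Q_rev/T = 682380 / 373.1 = 1830 J/K.

ΔS = 1830 J/K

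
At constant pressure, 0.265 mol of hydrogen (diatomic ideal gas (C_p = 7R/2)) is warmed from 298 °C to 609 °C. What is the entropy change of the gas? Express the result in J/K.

ΔS = 3.35 J/K

In kelvin: T₁ = 571.15 K, T₂ = 882.15 K. At constant pressure, ΔS = nC_p ln(T₂/T₁) with C_p = 7R/2 = 29.1 J mol⁻¹ K⁻¹.
ΔS = 0.265 × 29.1 × ln(882.15/571.15) = 3.35 J/K.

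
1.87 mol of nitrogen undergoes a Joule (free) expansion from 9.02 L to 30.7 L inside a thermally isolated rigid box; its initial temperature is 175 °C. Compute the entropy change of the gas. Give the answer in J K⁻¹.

ΔS_gas = 19 J/K

For an ideal gas in free expansion Q = 0 and W = 0, so T is unchanged.
Entropy is a state function; using a reversible isothermal path, ΔS_gas = nR ln(V₂/V₁) = 1.87 × 8.314 × ln(30.7/9.02) = 19 J/K.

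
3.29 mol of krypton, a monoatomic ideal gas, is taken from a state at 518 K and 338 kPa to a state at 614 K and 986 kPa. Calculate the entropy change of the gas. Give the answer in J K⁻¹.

ΔS = nC_p ln(T₂/T₁) − nR ln(P₂/P₁), with C_p = 5R/2 = 20.79 J mol⁻¹ K⁻¹ for a monoatomic ideal gas.
ΔS = 3.29 × [20.79 × ln(614/518) − 8.314 × ln(986/338)] = -17.7 J/K.

ΔS = -17.7 J/K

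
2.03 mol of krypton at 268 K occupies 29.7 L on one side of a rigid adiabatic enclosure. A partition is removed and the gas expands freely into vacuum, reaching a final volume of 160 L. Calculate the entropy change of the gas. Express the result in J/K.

ΔS_gas = 28.4 J/K

For an ideal gas in free expansion Q = 0 and W = 0, so T is unchanged.
Entropy is a state function; using a reversible isothermal path, ΔS_gas = nR ln(V₂/V₁) = 2.03 × 8.314 × ln(160/29.7) = 28.4 J/K.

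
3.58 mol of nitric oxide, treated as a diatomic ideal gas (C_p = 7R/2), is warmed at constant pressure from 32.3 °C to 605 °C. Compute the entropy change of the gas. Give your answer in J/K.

In kelvin: T₁ = 305.45 K, T₂ = 878.15 K. At constant pressure, ΔS = nC_p ln(T₂/T₁) with C_p = 7R/2 = 29.1 J mol⁻¹ K⁻¹.
ΔS = 3.58 × 29.1 × ln(878.15/305.45) = 110 J/K.

ΔS = 110 J/K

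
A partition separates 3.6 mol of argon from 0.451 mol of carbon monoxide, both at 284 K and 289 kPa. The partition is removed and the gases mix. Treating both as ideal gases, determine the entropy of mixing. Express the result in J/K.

ΔS_mix = 11.8 J/K

Mole fractions: x_A = 3.6/4.05 = 0.889, x_B = 0.111.
ΔS_mix = −R(n_A ln x_A + n_B ln x_B) = −8.314 × (3.6 ln 0.889 + 0.451 ln 0.111) = 11.8 J/K.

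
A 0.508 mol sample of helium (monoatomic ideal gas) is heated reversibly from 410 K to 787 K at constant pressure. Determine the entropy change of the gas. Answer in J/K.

At constant pressure, ΔS = nC_p ln(T₂/T₁) with C_p = 5R/2 = 20.79 J mol⁻¹ K⁻¹.
ΔS = 0.508 × 20.79 × ln(787/410) = 6.89 J/K.

ΔS = 6.89 J/K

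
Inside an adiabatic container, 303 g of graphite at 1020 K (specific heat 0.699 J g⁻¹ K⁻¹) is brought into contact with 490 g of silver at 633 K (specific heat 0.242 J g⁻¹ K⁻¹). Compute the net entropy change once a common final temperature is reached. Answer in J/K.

ΔS_total = 8.21 J/K

Energy balance: T_f = (m₁c₁T₁ + m₂c₂T₂)/(m₁c₁ + m₂c₂) = 881.1 K.
ΔS₁ = m₁c₁ ln(T_f/T₁) = 211.797 × ln(881.1/1020) = -31.005 J/K.
ΔS₂ = m₂c₂ ln(T_f/T₂) = 118.58 × ln(881.1/633) = 39.214 J/K.
ΔS_total = -31.005 + 39.214 = 8.21 J/K.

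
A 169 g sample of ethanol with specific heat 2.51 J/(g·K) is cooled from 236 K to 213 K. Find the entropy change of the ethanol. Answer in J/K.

ΔS = ∫dQ_rev/T = m c ln(T₂/T₁) = 169 × 2.51 × ln(213/236) = -43.5 J/K.

ΔS = -43.5 J/K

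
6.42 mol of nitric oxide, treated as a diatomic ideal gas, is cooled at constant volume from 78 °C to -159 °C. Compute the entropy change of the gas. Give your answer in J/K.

ΔS = -150 J/K

In kelvin: T₁ = 351.15 K, T₂ = 114.15 K. At constant volume, ΔS = nC_V ln(T₂/T₁) with C_V = 5R/2 = 20.79 J mol⁻¹ K⁻¹.
ΔS = 6.42 × 20.79 × ln(114.15/351.15) = -150 J/K.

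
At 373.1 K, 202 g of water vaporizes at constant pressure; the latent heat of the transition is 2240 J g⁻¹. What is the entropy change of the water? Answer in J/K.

ΔS = 1210 J/K

Heat absorbed by the substance: Q = mL = 202 × 2240 = 452480 J.
At constant T, ΔS = Q_rev/T = 452480 / 373.1 = 1210 J/K.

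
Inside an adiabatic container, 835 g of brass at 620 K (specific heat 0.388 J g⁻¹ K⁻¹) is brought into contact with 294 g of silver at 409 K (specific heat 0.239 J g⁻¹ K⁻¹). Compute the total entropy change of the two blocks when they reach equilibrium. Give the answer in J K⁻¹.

Energy balance: T_f = (m₁c₁T₁ + m₂c₂T₂)/(m₁c₁ + m₂c₂) = 582.39 K.
ΔS₁ = m₁c₁ ln(T_f/T₁) = 323.98 × ln(582.39/620) = -20.27 J/K.
ΔS₂ = m₂c₂ ln(T_f/T₂) = 70.266 × ln(582.39/409) = 24.83 J/K.
ΔS_total = -20.27 + 24.83 = 4.56 J/K.

ΔS_total = 4.56 J/K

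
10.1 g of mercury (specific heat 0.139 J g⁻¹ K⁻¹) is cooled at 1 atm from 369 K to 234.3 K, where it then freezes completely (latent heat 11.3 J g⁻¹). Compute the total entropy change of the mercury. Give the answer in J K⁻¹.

ΔS = -1.12 J/K

Cooling step: ΔS₁ = m c ln(T_tr/T_i) = 10.1 × 0.139 × ln(234.3/369) = -0.6376 J/K.
Phase change: ΔS₂ = −mL/T_tr = −10.1 × 11.3 / 234.3 = -0.4871 J/K.
ΔS_total = (-0.6376) + (-0.4871) = -1.12 J/K.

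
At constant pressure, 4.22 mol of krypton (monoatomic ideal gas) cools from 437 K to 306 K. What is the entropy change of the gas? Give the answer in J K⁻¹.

At constant pressure, ΔS = nC_p ln(T₂/T₁) with C_p = 5R/2 = 20.79 J mol⁻¹ K⁻¹.
ΔS = 4.22 × 20.79 × ln(306/437) = -31.3 J/K.

ΔS = -31.3 J/K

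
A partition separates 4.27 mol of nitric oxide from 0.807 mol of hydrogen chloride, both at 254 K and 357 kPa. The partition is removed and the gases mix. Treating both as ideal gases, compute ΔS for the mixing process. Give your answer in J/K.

ΔS_mix = 18.5 J/K

Mole fractions: x_A = 4.27/5.08 = 0.841, x_B = 0.159.
ΔS_mix = −R(n_A ln x_A + n_B ln x_B) = −8.314 × (4.27 ln 0.841 + 0.807 ln 0.159) = 18.5 J/K.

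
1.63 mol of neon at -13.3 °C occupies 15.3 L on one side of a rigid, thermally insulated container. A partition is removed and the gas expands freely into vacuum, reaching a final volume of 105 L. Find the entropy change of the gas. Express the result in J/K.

No heat is exchanged and no work is done, so the ideal-gas temperature stays constant.
Entropy is a state function; using a reversible isothermal path, ΔS_gas = nR ln(V₂/V₁) = 1.63 × 8.314 × ln(105/15.3) = 26.1 J/K.

ΔS_gas = 26.1 J/K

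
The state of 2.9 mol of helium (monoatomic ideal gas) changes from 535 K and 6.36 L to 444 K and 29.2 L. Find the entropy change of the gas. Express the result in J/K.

Entropy is a state function: ΔS = nC_V ln(T₂/T₁) + nR ln(V₂/V₁), with C_V = 3R/2 = 12.47 J mol⁻¹ K⁻¹ for a monoatomic ideal gas.
ΔS = 2.9 × [12.47 × ln(444/535) + 8.314 × ln(29.2/6.36)] = 30 J/K.

ΔS = 30 J/K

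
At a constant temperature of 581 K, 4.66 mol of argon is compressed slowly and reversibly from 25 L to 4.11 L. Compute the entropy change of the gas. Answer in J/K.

ΔS_gas = -69.9 J/K

For an isothermal ideal gas ΔS_gas = nR ln(V₂/V₁) = 4.66 × 8.314 × ln(4.11/25) = -69.9 J/K.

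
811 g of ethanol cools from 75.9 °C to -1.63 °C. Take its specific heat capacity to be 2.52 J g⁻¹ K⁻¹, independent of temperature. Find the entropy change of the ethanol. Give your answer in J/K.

ΔS = -513 J/K

In kelvin: T₁ = 349.05 K, T₂ = 271.52 K. ΔS = ∫dQ_rev/T = m c ln(T₂/T₁) = 811 × 2.52 × ln(271.52/349.05) = -513 J/K.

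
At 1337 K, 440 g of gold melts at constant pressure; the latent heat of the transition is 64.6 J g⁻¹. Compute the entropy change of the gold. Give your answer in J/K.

ΔS = 21.3 J/K

Heat absorbed by the substance: Q = mL = 440 × 64.6 = 28424 J.
At constant T, ΔS = Q_rev/T = 28424 / 1337 = 21.3 J/K.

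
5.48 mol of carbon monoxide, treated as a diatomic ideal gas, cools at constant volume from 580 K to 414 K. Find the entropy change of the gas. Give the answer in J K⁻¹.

At constant volume, ΔS = nC_V ln(T₂/T₁) with C_V = 5R/2 = 20.79 J mol⁻¹ K⁻¹.
ΔS = 5.48 × 20.79 × ln(414/580) = -38.4 J/K.

ΔS = -38.4 J/K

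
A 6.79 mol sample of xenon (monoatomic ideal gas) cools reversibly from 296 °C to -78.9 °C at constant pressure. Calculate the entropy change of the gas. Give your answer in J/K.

In kelvin: T₁ = 569.15 K, T₂ = 194.25 K. At constant pressure, ΔS = nC_p ln(T₂/T₁) with C_p = 5R/2 = 20.79 J mol⁻¹ K⁻¹.
ΔS = 6.79 × 20.79 × ln(194.25/569.15) = -152 J/K.

ΔS = -152 J/K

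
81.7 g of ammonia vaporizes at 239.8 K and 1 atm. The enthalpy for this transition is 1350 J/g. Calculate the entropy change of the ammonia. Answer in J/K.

Heat absorbed by the substance: Q = mL = 81.7 × 1350 = 110295 J.
At constant T, ΔS = Q_rev/T = 110295 / 239.8 = 460 J/K.

ΔS = 460 J/K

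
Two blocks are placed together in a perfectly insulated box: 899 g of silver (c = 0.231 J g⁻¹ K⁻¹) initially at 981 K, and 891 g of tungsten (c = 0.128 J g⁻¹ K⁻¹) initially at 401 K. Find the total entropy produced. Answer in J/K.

ΔS_total = 26.4 J/K

Energy balance: T_f = (m₁c₁T₁ + m₂c₂T₂)/(m₁c₁ + m₂c₂) = 775.39 K.
ΔS₁ = m₁c₁ ln(T_f/T₁) = 207.669 × ln(775.39/981) = -48.84 J/K.
ΔS₂ = m₂c₂ ln(T_f/T₂) = 114.048 × ln(775.39/401) = 75.2 J/K.
ΔS_total = -48.84 + 75.2 = 26.4 J/K.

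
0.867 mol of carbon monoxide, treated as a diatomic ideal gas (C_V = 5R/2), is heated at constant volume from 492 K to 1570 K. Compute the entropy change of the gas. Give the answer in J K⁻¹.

At constant volume, ΔS = nC_V ln(T₂/T₁) with C_V = 5R/2 = 20.79 J mol⁻¹ K⁻¹.
ΔS = 0.867 × 20.79 × ln(1570/492) = 20.9 J/K.

ΔS = 20.9 J/K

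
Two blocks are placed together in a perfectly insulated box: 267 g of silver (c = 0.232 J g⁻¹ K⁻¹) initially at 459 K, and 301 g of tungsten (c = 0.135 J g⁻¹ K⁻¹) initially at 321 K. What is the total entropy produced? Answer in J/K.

ΔS_total = 1.52 J/K

Energy balance: T_f = (m₁c₁T₁ + m₂c₂T₂)/(m₁c₁ + m₂c₂) = 404.33 K.
ΔS₁ = m₁c₁ ln(T_f/T₁) = 61.944 × ln(404.33/459) = -7.855 J/K.
ΔS₂ = m₂c₂ ln(T_f/T₂) = 40.635 × ln(404.33/321) = 9.379 J/K.
ΔS_total = -7.855 + 9.379 = 1.52 J/K.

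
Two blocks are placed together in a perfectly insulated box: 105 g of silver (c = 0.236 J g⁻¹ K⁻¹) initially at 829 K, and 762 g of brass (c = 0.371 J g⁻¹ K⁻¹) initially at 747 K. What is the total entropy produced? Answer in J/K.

Energy balance: T_f = (m₁c₁T₁ + m₂c₂T₂)/(m₁c₁ + m₂c₂) = 753.61 K.
ΔS₁ = m₁c₁ ln(T_f/T₁) = 24.78 × ln(753.61/829) = -2.363 J/K.
ΔS₂ = m₂c₂ ln(T_f/T₂) = 282.702 × ln(753.61/747) = 2.49 J/K.
ΔS_total = -2.363 + 2.49 = 0.127 J/K.

ΔS_total = 0.127 J/K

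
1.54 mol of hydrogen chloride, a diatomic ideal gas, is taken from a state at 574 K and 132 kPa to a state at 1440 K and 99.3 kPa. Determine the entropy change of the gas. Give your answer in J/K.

ΔS = nC_p ln(T₂/T₁) − nR ln(P₂/P₁), with C_p = 7R/2 = 29.1 J mol⁻¹ K⁻¹ for a diatomic ideal gas.
ΔS = 1.54 × [29.1 × ln(1440/574) − 8.314 × ln(99.3/132)] = 44.9 J/K.

ΔS = 44.9 J/K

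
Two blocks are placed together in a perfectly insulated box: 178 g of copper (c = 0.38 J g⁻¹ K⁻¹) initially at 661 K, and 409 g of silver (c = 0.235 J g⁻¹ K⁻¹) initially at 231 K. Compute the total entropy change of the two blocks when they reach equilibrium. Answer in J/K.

Energy balance: T_f = (m₁c₁T₁ + m₂c₂T₂)/(m₁c₁ + m₂c₂) = 408.61 K.
ΔS₁ = m₁c₁ ln(T_f/T₁) = 67.64 × ln(408.61/661) = -32.53 J/K.
ΔS₂ = m₂c₂ ln(T_f/T₂) = 96.115 × ln(408.61/231) = 54.82 J/K.
ΔS_total = -32.53 + 54.82 = 22.3 J/K.

ΔS_total = 22.3 J/K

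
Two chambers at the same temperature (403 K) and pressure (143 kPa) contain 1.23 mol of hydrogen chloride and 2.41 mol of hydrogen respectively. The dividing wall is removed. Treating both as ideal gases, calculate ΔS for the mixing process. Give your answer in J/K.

Mole fractions: x_A = 1.23/3.64 = 0.338, x_B = 0.662.
ΔS_mix = −R(n_A ln x_A + n_B ln x_B) = −8.314 × (1.23 ln 0.338 + 2.41 ln 0.662) = 19.4 J/K.

ΔS_mix = 19.4 J/K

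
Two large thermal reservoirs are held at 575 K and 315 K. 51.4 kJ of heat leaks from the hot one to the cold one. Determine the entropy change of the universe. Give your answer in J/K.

ΔS_hot = −Q/T_H = −51400/575 = -89.39 J/K and ΔS_cold = +Q/T_C = 51400/315 = 163.2 J/K.
ΔS_total = -89.39 + 163.2 = 73.8 J/K, positive as the second law requires.

ΔS_total = 73.8 J/K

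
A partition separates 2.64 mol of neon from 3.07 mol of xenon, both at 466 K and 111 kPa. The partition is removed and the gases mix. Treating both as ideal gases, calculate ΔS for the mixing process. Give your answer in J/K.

Mole fractions: x_A = 2.64/5.71 = 0.462, x_B = 0.538.
ΔS_mix = −R(n_A ln x_A + n_B ln x_B) = −8.314 × (2.64 ln 0.462 + 3.07 ln 0.538) = 32.8 J/K.

ΔS_mix = 32.8 J/K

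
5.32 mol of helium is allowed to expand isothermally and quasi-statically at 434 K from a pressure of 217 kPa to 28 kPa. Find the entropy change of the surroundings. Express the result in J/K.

ΔS_surr = -90.6 J/K

For an isothermal ideal gas ΔS_gas = nR ln(P₁/P₂) = 5.32 × 8.314 × ln(217/28) = 90.6 J/K.
The process is reversible, so ΔS_surr = −ΔS_gas = -90.6 J/K and ΔS_universe = 0.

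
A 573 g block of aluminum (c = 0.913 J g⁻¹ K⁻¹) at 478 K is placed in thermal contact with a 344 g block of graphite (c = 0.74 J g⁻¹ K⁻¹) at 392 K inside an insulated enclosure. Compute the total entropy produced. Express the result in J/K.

ΔS_total = 3.29 J/K

Energy balance: T_f = (m₁c₁T₁ + m₂c₂T₂)/(m₁c₁ + m₂c₂) = 449.85 K.
ΔS₁ = m₁c₁ ln(T_f/T₁) = 523.149 × ln(449.85/478) = -31.75 J/K.
ΔS₂ = m₂c₂ ln(T_f/T₂) = 254.56 × ln(449.85/392) = 35.04 J/K.
ΔS_total = -31.75 + 35.04 = 3.29 J/K.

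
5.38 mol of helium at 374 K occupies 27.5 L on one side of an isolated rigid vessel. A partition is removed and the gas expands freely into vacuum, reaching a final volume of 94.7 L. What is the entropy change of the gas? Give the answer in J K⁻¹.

ΔS_gas = 55.3 J/K

For an ideal gas in free expansion Q = 0 and W = 0, so T is unchanged.
Entropy is a state function; using a reversible isothermal path, ΔS_gas = nR ln(V₂/V₁) = 5.38 × 8.314 × ln(94.7/27.5) = 55.3 J/K.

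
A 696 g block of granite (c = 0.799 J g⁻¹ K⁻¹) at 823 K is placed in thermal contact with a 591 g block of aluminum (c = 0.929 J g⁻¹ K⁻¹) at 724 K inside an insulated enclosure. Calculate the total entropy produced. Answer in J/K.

Energy balance: T_f = (m₁c₁T₁ + m₂c₂T₂)/(m₁c₁ + m₂c₂) = 773.82 K.
ΔS₁ = m₁c₁ ln(T_f/T₁) = 556.104 × ln(773.82/823) = -34.268 J/K.
ΔS₂ = m₂c₂ ln(T_f/T₂) = 549.039 × ln(773.82/724) = 36.535 J/K.
ΔS_total = -34.268 + 36.535 = 2.27 J/K.

ΔS_total = 2.27 J/K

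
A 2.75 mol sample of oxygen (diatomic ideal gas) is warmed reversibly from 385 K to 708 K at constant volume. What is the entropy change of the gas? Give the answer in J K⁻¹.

At constant volume, ΔS = nC_V ln(T₂/T₁) with C_V = 5R/2 = 20.79 J mol⁻¹ K⁻¹.
ΔS = 2.75 × 20.79 × ln(708/385) = 34.8 J/K.

ΔS = 34.8 J/K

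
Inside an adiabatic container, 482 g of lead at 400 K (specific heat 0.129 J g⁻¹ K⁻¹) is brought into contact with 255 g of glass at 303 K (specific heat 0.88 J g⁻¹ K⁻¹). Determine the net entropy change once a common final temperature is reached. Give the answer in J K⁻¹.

ΔS_total = 1.98 J/K

Energy balance: T_f = (m₁c₁T₁ + m₂c₂T₂)/(m₁c₁ + m₂c₂) = 324.05 K.
ΔS₁ = m₁c₁ ln(T_f/T₁) = 62.178 × ln(324.05/400) = -13.09 J/K.
ΔS₂ = m₂c₂ ln(T_f/T₂) = 224.4 × ln(324.05/303) = 15.07 J/K.
ΔS_total = -13.09 + 15.07 = 1.98 J/K.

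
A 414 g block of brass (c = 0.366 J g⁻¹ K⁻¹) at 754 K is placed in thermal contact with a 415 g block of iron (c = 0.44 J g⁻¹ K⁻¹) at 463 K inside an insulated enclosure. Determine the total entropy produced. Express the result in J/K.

ΔS_total = 9.9 J/K

Energy balance: T_f = (m₁c₁T₁ + m₂c₂T₂)/(m₁c₁ + m₂c₂) = 594.97 K.
ΔS₁ = m₁c₁ ln(T_f/T₁) = 151.524 × ln(594.97/754) = -35.89 J/K.
ΔS₂ = m₂c₂ ln(T_f/T₂) = 182.6 × ln(594.97/463) = 45.79 J/K.
ΔS_total = -35.89 + 45.79 = 9.9 J/K.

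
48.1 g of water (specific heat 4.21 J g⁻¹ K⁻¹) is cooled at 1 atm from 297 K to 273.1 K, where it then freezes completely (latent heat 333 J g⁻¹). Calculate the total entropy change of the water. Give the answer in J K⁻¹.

ΔS = -75.6 J/K

Cooling step: ΔS₁ = m c ln(T_tr/T_i) = 48.1 × 4.21 × ln(273.1/297) = -16.99 J/K.
Phase change: ΔS₂ = −mL/T_tr = −48.1 × 333 / 273.1 = -58.65 J/K.
ΔS_total = (-16.99) + (-58.65) = -75.6 J/K.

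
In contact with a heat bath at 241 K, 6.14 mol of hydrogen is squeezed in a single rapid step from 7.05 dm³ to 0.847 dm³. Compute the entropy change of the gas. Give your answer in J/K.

Entropy is a state function, so ΔS_gas depends only on the end states.
For an isothermal ideal gas ΔS_gas = nR ln(V₂/V₁) = 6.14 × 8.314 × ln(0.847/7.05) = -108 J/K.

ΔS_gas = -108 J/K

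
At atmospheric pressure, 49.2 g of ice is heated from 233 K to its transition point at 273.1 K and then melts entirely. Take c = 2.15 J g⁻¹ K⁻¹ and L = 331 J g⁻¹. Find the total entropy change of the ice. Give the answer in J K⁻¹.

ΔS = 76.4 J/K

Warming step: ΔS₁ = m c ln(T_tr/T_i) = 49.2 × 2.15 × ln(273.1/233) = 16.8 J/K.
Phase change: ΔS₂ = +mL/T_tr = 49.2 × 331 / 273.1 = 59.63 J/K.
ΔS_total = (16.8) + (59.63) = 76.4 J/K.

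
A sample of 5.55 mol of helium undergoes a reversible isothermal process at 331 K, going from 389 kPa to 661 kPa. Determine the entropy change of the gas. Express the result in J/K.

ΔS_gas = -24.5 J/K

For an isothermal ideal gas ΔS_gas = nR ln(P₁/P₂) = 5.55 × 8.314 × ln(389/661) = -24.5 J/K.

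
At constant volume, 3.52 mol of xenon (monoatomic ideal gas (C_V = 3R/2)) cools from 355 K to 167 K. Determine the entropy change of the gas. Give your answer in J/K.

ΔS = -33.1 J/K

At constant volume, ΔS = nC_V ln(T₂/T₁) with C_V = 3R/2 = 12.47 J mol⁻¹ K⁻¹.
ΔS = 3.52 × 12.47 × ln(167/355) = -33.1 J/K.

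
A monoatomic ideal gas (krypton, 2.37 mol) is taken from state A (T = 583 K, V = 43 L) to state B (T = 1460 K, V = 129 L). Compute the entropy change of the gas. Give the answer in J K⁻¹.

Entropy is a state function: ΔS = nC_V ln(T₂/T₁) + nR ln(V₂/V₁), with C_V = 3R/2 = 12.47 J mol⁻¹ K⁻¹ for a monoatomic ideal gas.
ΔS = 2.37 × [12.47 × ln(1460/583) + 8.314 × ln(129/43)] = 48.8 J/K.

ΔS = 48.8 J/K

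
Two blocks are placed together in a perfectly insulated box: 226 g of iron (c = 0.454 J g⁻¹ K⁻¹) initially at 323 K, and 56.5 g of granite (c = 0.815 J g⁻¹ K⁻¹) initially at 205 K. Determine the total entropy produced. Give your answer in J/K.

Energy balance: T_f = (m₁c₁T₁ + m₂c₂T₂)/(m₁c₁ + m₂c₂) = 286.45 K.
ΔS₁ = m₁c₁ ln(T_f/T₁) = 102.604 × ln(286.45/323) = -12.32 J/K.
ΔS₂ = m₂c₂ ln(T_f/T₂) = 46.0475 × ln(286.45/205) = 15.4 J/K.
ΔS_total = -12.32 + 15.4 = 3.08 J/K.

ΔS_total = 3.08 J/K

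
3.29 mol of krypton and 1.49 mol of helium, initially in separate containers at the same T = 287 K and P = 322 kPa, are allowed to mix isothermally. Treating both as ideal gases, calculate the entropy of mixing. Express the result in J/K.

ΔS_mix = 24.7 J/K

Mole fractions: x_A = 3.29/4.78 = 0.688, x_B = 0.312.
ΔS_mix = −R(n_A ln x_A + n_B ln x_B) = −8.314 × (3.29 ln 0.688 + 1.49 ln 0.312) = 24.7 J/K.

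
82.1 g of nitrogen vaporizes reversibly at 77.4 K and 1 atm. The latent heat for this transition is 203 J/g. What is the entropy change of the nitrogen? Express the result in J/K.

ΔS = 215 J/K

Heat absorbed by the substance: Q = mL = 82.1 × 203 = 16666.3 J.
At constant T, ΔS = Q_rev/T = 16666.3 / 77.4 = 215 J/K.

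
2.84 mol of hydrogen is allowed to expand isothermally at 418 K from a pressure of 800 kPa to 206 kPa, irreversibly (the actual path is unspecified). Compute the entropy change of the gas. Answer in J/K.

Entropy is a state function, so ΔS_gas depends only on the end states.
For an isothermal ideal gas ΔS_gas = nR ln(P₁/P₂) = 2.84 × 8.314 × ln(800/206) = 32 J/K.

ΔS_gas = 32 J/K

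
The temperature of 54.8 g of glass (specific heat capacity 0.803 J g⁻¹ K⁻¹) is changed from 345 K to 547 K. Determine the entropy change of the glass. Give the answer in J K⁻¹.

ΔS = 20.3 J/K

ΔS = ∫dQ_rev/T = m c ln(T₂/T₁) = 54.8 × 0.803 × ln(547/345) = 20.3 J/K.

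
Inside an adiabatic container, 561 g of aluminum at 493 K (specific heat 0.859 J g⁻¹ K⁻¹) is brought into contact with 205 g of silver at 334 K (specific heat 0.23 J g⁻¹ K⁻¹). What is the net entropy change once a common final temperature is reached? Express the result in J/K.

Energy balance: T_f = (m₁c₁T₁ + m₂c₂T₂)/(m₁c₁ + m₂c₂) = 478.83 K.
ΔS₁ = m₁c₁ ln(T_f/T₁) = 481.899 × ln(478.83/493) = -14.05 J/K.
ΔS₂ = m₂c₂ ln(T_f/T₂) = 47.15 × ln(478.83/334) = 16.98 J/K.
ΔS_total = -14.05 + 16.98 = 2.93 J/K.

ΔS_total = 2.93 J/K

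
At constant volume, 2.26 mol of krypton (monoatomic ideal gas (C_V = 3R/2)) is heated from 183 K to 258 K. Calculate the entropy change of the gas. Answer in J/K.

ΔS = 9.68 J/K

At constant volume, ΔS = nC_V ln(T₂/T₁) with C_V = 3R/2 = 12.47 J mol⁻¹ K⁻¹.
ΔS = 2.26 × 12.47 × ln(258/183) = 9.68 J/K.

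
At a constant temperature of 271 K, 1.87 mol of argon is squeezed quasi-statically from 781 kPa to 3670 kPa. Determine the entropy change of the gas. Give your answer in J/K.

For an isothermal ideal gas ΔS_gas = nR ln(P₁/P₂) = 1.87 × 8.314 × ln(781/3670) = -24.1 J/K.

ΔS_gas = -24.1 J/K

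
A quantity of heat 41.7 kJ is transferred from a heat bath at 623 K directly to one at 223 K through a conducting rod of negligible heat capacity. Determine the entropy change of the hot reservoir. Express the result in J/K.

The hot reservoir loses heat Q, so ΔS_hot = −Q/T_H = −41700/623 = -66.9 J/K.

ΔS_hot = -66.9 J/K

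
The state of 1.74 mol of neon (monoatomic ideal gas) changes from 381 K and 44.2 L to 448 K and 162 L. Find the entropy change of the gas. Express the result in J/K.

Entropy is a state function: ΔS = nC_V ln(T₂/T₁) + nR ln(V₂/V₁), with C_V = 3R/2 = 12.47 J mol⁻¹ K⁻¹ for a monoatomic ideal gas.
ΔS = 1.74 × [12.47 × ln(448/381) + 8.314 × ln(162/44.2)] = 22.3 J/K.

ΔS = 22.3 J/K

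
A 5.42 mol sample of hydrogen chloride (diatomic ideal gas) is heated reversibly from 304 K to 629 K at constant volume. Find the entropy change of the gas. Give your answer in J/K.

At constant volume, ΔS = nC_V ln(T₂/T₁) with C_V = 5R/2 = 20.79 J mol⁻¹ K⁻¹.
ΔS = 5.42 × 20.79 × ln(629/304) = 81.9 J/K.

ΔS = 81.9 J/K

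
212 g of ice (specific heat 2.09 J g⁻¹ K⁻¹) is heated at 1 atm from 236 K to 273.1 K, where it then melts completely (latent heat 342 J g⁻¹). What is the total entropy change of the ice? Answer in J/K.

Warming step: ΔS₁ = m c ln(T_tr/T_i) = 212 × 2.09 × ln(273.1/236) = 64.69 J/K.
Phase change: ΔS₂ = +mL/T_tr = 212 × 342 / 273.1 = 265.5 J/K.
ΔS_total = (64.69) + (265.5) = 330 J/K.

ΔS = 330 J/K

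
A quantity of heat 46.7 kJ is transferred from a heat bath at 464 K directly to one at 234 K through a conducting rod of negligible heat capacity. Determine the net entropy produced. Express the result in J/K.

ΔS_hot = −Q/T_H = −46700/464 = -100.65 J/K and ΔS_cold = +Q/T_C = 46700/234 = 199.57 J/K.
ΔS_total = -100.65 + 199.57 = 98.9 J/K, positive as the second law requires.

ΔS_total = 98.9 J/K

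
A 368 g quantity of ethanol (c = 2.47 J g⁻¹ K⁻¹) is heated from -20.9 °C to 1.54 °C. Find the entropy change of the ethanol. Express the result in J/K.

ΔS = 77.5 J/K

In kelvin: T₁ = 252.25 K, T₂ = 274.69 K. ΔS = ∫dQ_rev/T = m c ln(T₂/T₁) = 368 × 2.47 × ln(274.69/252.25) = 77.5 J/K.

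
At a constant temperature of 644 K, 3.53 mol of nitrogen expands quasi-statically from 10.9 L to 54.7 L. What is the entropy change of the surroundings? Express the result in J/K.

For an isothermal ideal gas ΔS_gas = nR ln(V₂/V₁) = 3.53 × 8.314 × ln(54.7/10.9) = 47.3 J/K.
The process is reversible, so ΔS_surr = −ΔS_gas = -47.3 J/K and ΔS_universe = 0.

ΔS_surr = -47.3 J/K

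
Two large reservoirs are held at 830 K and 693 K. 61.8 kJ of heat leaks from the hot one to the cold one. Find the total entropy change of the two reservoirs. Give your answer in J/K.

ΔS_total = 14.7 J/K

ΔS_hot = −Q/T_H = −61800/830 = -74.46 J/K and ΔS_cold = +Q/T_C = 61800/693 = 89.18 J/K.
ΔS_total = -74.46 + 89.18 = 14.7 J/K, positive as the second law requires.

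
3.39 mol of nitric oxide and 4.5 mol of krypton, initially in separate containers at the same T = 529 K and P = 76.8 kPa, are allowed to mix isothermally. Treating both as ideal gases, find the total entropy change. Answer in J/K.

Mole fractions: x_A = 3.39/7.89 = 0.43, x_B = 0.57.
ΔS_mix = −R(n_A ln x_A + n_B ln x_B) = −8.314 × (3.39 ln 0.43 + 4.5 ln 0.57) = 44.8 J/K.

ΔS_mix = 44.8 J/K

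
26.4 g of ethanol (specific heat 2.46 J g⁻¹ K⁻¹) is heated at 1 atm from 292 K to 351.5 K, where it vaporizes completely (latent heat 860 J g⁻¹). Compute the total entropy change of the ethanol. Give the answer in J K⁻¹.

ΔS = 76.6 J/K

Warming step: ΔS₁ = m c ln(T_tr/T_i) = 26.4 × 2.46 × ln(351.5/292) = 12.04 J/K.
Phase change: ΔS₂ = +mL/T_tr = 26.4 × 860 / 351.5 = 64.59 J/K.
ΔS_total = (12.04) + (64.59) = 76.6 J/K.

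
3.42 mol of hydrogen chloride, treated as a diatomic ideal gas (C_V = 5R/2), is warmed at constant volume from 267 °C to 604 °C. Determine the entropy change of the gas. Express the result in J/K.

ΔS = 34.5 J/K

In kelvin: T₁ = 540.15 K, T₂ = 877.15 K. At constant volume, ΔS = nC_V ln(T₂/T₁) with C_V = 5R/2 = 20.79 J mol⁻¹ K⁻¹.
ΔS = 3.42 × 20.79 × ln(877.15/540.15) = 34.5 J/K.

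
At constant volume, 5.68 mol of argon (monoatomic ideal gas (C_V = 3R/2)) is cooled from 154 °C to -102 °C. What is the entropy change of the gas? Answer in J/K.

ΔS = -64.8 J/K

In kelvin: T₁ = 427.15 K, T₂ = 171.15 K. At constant volume, ΔS = nC_V ln(T₂/T₁) with C_V = 3R/2 = 12.47 J mol⁻¹ K⁻¹.
ΔS = 5.68 × 12.47 × ln(171.15/427.15) = -64.8 J/K.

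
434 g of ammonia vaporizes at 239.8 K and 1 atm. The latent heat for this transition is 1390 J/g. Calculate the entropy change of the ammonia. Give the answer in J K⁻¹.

Heat absorbed by the substance: Q = mL = 434 × 1390 = 603260 J.
At constant T, ΔS = Q_rev/T = 603260 / 239.8 = 2520 J/K.

ΔS = 2520 J/K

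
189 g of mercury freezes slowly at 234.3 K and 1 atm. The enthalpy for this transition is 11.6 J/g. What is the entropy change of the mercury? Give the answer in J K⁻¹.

Heat released by the substance: Q = −mL = −189 × 11.6 = −2192.4 J.
At constant T, ΔS = Q_rev/T = −2192.4 / 234.3 = -9.36 J/K.

ΔS = -9.36 J/K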